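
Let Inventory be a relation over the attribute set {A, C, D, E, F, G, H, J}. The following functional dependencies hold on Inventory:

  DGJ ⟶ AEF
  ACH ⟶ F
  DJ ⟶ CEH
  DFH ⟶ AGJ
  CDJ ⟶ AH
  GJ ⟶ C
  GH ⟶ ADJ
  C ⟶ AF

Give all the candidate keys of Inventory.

{D, J}, {G, H}, {C, D, H}, {D, F, H}

{D, J}⁺: DJ→CEH adds C, E, H; CDJ→AH adds A; C→AF adds F; DFH→AGJ adds G → {A, C, D, E, F, G, H, J}. Minimal: {J}⁺ = {J}; {D}⁺ = {D} — none reach the full schema.
{G, H}⁺: GH→ADJ adds A, D, J; DGJ→AEF adds E, F; DJ→CEH adds C → {A, C, D, E, F, G, H, J}. Minimal: {H}⁺ = {H}; {G}⁺ = {G} — none reach the full schema.
{C, D, H}⁺: C→AF adds A, F; DFH→AGJ adds G, J; DGJ→AEF adds E → {A, C, D, E, F, G, H, J}. Minimal: {D, H}⁺ = {D, H}; {C, H}⁺ = {A, C, F, H}; {C, D}⁺ = {A, C, D, F} — none reach the full schema.
{D, F, H}⁺: DFH→AGJ adds A, G, J; GJ→C adds C; DGJ→AEF adds E → {A, C, D, E, F, G, H, J}. Minimal: {F, H}⁺ = {F, H}; {D, H}⁺ = {D, H}; {D, F}⁺ = {D, F} — none reach the full schema.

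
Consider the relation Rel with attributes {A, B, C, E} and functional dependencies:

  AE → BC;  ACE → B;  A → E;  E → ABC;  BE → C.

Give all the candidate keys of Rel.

{A}, {E}

{A}⁺: A→E adds E; E→ABC adds B, C → {A, B, C, E}.
{E}⁺: E→ABC adds A, B, C → {A, B, C, E}.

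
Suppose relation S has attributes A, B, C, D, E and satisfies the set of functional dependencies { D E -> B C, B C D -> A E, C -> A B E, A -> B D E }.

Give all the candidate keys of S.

{A}⁺: A→BDE adds B, D, E; DE→BC adds C → {A, B, C, D, E}.
{C}⁺: C→ABE adds A, B, E; A→BDE adds D → {A, B, C, D, E}.
{D, E}⁺: DE→BC adds B, C; BCD→AE adds A → {A, B, C, D, E}.

A, C, DE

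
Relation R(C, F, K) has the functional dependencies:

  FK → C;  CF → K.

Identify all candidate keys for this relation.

{C, F}; {F, K}

Attribute F never appears on the right-hand side of any dependency, so F must belong to every candidate key.
{F}⁺ = {F}, which is not all of the schema, so we must add further attributes.
{C, F}⁺: CF→K adds K → {C, F, K}. Minimal: {F}⁺ = {F}; {C}⁺ = {C} — none reach the full schema.
{F, K}⁺: FK→C adds C → {C, F, K}. Minimal: {K}⁺ = {K}; {F}⁺ = {F} — none reach the full schema.
Any other superkey contains one of these as a subset, so there are no further candidate keys.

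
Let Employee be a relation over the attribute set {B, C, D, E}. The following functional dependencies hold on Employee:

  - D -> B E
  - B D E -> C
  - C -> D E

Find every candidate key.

(C), (D)

{C}⁺: C→DE adds D, E; D→BE adds B → {B, C, D, E}.
{D}⁺: D→BE adds B, E; BDE→C adds C → {B, C, D, E}.
Any other superkey contains one of these as a subset, so there are no further candidate keys.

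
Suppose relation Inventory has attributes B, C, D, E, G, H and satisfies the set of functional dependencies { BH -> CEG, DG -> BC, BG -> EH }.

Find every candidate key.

Attribute D never appears on the right-hand side of any dependency, so D must belong to every candidate key.
{D}⁺ = {D}, which is not all of the schema, so we must add further attributes.
{D, G}⁺: DG→BC adds B, C; BG→EH adds E, H → {B, C, D, E, G, H}.
{B, D, H}⁺: BH→CEG adds C, E, G → {B, C, D, E, G, H}.
Any other superkey contains one of these as a subset, so there are no further candidate keys.

(D, G), (B, D, H)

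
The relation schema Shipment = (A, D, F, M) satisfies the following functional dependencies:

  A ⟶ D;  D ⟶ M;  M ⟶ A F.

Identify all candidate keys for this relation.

{A}, {D}, {M}

{A}⁺: A→D adds D; D→M adds M; M→AF adds F → {A, D, F, M}.
{D}⁺: D→M adds M; M→AF adds A, F → {A, D, F, M}.
{M}⁺: M→AF adds A, F; A→D adds D → {A, D, F, M}.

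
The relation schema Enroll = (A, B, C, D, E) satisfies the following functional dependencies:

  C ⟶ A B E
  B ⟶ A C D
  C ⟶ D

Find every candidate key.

{B}⁺: B→ACD adds A, C, D; C→ABE adds E → {A, B, C, D, E}.
{C}⁺: C→ABE adds A, B, E; B→ACD adds D → {A, B, C, D, E}.
Any other superkey contains one of these as a subset, so there are no further candidate keys.

B, C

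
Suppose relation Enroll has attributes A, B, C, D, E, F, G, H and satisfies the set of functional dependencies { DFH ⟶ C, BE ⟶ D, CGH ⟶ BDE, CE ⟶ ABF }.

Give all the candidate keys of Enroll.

Attributes G, H never appear on any right-hand side, so every candidate key must contain {G, H}.
{G, H}⁺ = {G, H}, which is not all of the schema, so we must add further attributes.
{C, G, H}⁺: CGH→BDE adds B, D, E; CE→ABF adds A, F → {A, B, C, D, E, F, G, H}.
{D, F, G, H}⁺: DFH→C adds C; CGH→BDE adds B, E; CE→ABF adds A → {A, B, C, D, E, F, G, H}.
{B, E, F, G, H}⁺: BE→D adds D; DFH→C adds C; CE→ABF adds A → {A, B, C, D, E, F, G, H}.

(C, G, H); (D, F, G, H); (B, E, F, G, H)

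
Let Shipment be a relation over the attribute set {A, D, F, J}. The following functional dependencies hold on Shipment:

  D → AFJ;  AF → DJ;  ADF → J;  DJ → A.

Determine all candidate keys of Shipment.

{D}⁺: D→AFJ adds A, F, J → {A, D, F, J}.
{A, F}⁺: AF→DJ adds D, J → {A, D, F, J}.
Any other superkey contains one of these as a subset, so there are no further candidate keys.

D, AF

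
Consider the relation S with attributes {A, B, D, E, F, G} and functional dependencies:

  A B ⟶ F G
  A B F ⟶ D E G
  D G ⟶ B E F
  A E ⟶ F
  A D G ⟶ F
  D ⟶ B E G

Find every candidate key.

Attribute A never appears on the right-hand side of any dependency, so A must belong to every candidate key.
{A}⁺ = {A}, which is not all of the schema, so we must add further attributes.
{A, B}⁺: AB→FG adds F, G; ABF→DEG adds D, E → {A, B, D, E, F, G}.
{A, D}⁺: D→BEG adds B, E, G; AB→FG adds F → {A, B, D, E, F, G}.
Any other superkey contains one of these as a subset, so there are no further candidate keys.

(A, B), (A, D)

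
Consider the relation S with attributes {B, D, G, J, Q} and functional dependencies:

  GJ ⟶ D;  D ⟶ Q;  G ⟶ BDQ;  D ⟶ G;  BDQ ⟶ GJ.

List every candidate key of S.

(D), (G)

{D}⁺: D→Q adds Q; D→G adds G; G→BDQ adds B; BDQ→GJ adds J → {B, D, G, J, Q}.
{G}⁺: G→BDQ adds B, D, Q; BDQ→GJ adds J → {B, D, G, J, Q}.
Any other superkey contains one of these as a subset, so there are no further candidate keys.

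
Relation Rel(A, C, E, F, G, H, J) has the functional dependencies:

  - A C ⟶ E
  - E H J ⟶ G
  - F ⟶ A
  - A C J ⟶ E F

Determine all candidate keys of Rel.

(A, C, H, J), (C, F, H, J)

Attributes C, H, J never appear on any right-hand side, so every candidate key must contain {C, H, J}.
{C, H, J}⁺ = {C, H, J}, which is not all of the schema, so we must add further attributes.
{A, C, H, J}⁺: AC→E adds E; EHJ→G adds G; ACJ→EF adds F → {A, C, E, F, G, H, J}. Minimal: {C, H, J}⁺ = {C, H, J}; {A, H, J}⁺ = {A, H, J}; {A, C, J}⁺ = {A, C, E, F, J}; … — none reach the full schema.
{C, F, H, J}⁺: F→A adds A; ACJ→EF adds E; EHJ→G adds G → {A, C, E, F, G, H, J}. Minimal: {F, H, J}⁺ = {A, F, H, J}; {C, H, J}⁺ = {C, H, J}; {C, F, J}⁺ = {A, C, E, F, J}; … — none reach the full schema.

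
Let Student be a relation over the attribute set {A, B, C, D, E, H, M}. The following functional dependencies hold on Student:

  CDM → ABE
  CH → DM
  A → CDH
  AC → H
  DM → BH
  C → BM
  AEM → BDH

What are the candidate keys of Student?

{A}⁺: A→CDH adds C, D, H; C→BM adds B, M; CDM→ABE adds E → {A, B, C, D, E, H, M}.
{C, D}⁺: C→BM adds B, M; CDM→ABE adds A, E; A→CDH adds H → {A, B, C, D, E, H, M}. Minimal: {D}⁺ = {D}; {C}⁺ = {B, C, M} — none reach the full schema.
{C, H}⁺: CH→DM adds D, M; DM→BH adds B; CDM→ABE adds A, E → {A, B, C, D, E, H, M}. Minimal: {H}⁺ = {H}; {C}⁺ = {B, C, M} — none reach the full schema.

A; CD; CH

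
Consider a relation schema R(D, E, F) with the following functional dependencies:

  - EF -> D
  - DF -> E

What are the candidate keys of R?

Attribute F never appears on the right-hand side of any dependency, so F must belong to every candidate key.
{F}⁺ = {F}, which is not all of the schema, so we must add further attributes.
{D, F}⁺: DF→E adds E → {D, E, F}. Minimal: {F}⁺ = {F}; {D}⁺ = {D} — none reach the full schema.
{E, F}⁺: EF→D adds D → {D, E, F}. Minimal: {F}⁺ = {F}; {E}⁺ = {E} — none reach the full schema.
Any other superkey contains one of these as a subset, so there are no further candidate keys.

(D, F), (E, F)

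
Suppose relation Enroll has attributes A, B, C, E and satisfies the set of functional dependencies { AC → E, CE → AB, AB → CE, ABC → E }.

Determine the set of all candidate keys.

{A, B}, {A, C}, {C, E}

{A, B}⁺: AB→CE adds C, E → {A, B, C, E}. Minimal: {B}⁺ = {B}; {A}⁺ = {A} — none reach the full schema.
{A, C}⁺: AC→E adds E; CE→AB adds B → {A, B, C, E}. Minimal: {C}⁺ = {C}; {A}⁺ = {A} — none reach the full schema.
{C, E}⁺: CE→AB adds A, B → {A, B, C, E}. Minimal: {E}⁺ = {E}; {C}⁺ = {C} — none reach the full schema.
Any other superkey contains one of these as a subset, so there are no further candidate keys.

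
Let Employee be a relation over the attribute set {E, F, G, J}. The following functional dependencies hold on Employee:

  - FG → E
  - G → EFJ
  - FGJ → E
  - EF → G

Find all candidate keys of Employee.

(G), (E, F)

{G}⁺: G→EFJ adds E, F, J → {E, F, G, J}.
{E, F}⁺: EF→G adds G; G→EFJ adds J → {E, F, G, J}. Minimal: {F}⁺ = {F}; {E}⁺ = {E} — none reach the full schema.
Any other superkey contains one of these as a subset, so there are no further candidate keys.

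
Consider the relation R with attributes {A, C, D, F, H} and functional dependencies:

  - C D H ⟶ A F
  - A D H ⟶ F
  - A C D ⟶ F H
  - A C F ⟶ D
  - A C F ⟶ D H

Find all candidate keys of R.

ACD, ACF, CDH

Attribute C never appears on the right-hand side of any dependency, so C must belong to every candidate key.
{C}⁺ = {C}, which is not all of the schema, so we must add further attributes.
{A, C, D}⁺: ACD→FH adds F, H → {A, C, D, F, H}. Minimal: {C, D}⁺ = {C, D}; {A, D}⁺ = {A, D}; {A, C}⁺ = {A, C} — none reach the full schema.
{A, C, F}⁺: ACF→D adds D; ACF→DH adds H → {A, C, D, F, H}. Minimal: {C, F}⁺ = {C, F}; {A, F}⁺ = {A, F}; {A, C}⁺ = {A, C} — none reach the full schema.
{C, D, H}⁺: CDH→AF adds A, F → {A, C, D, F, H}. Minimal: {D, H}⁺ = {D, H}; {C, H}⁺ = {C, H}; {C, D}⁺ = {C, D} — none reach the full schema.
Any other superkey contains one of these as a subset, so there are no further candidate keys.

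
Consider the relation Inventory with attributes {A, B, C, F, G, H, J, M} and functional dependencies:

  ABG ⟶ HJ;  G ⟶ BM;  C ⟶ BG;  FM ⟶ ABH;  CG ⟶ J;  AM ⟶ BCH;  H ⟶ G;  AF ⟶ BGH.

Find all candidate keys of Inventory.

Attribute F never appears on the right-hand side of any dependency, so F must belong to every candidate key.
{F}⁺ = {F}, which is not all of the schema, so we must add further attributes.
{A, F}⁺: AF→BGH adds B, G, H; ABG→HJ adds J; G→BM adds M; AM→BCH adds C → {A, B, C, F, G, H, J, M}. Minimal: {F}⁺ = {F}; {A}⁺ = {A} — none reach the full schema.
{C, F}⁺: C→BG adds B, G; CG→J adds J; G→BM adds M; FM→ABH adds A, H → {A, B, C, F, G, H, J, M}. Minimal: {F}⁺ = {F}; {C}⁺ = {B, C, G, J, M} — none reach the full schema.
{F, G}⁺: G→BM adds B, M; FM→ABH adds A, H; AM→BCH adds C; ABG→HJ adds J → {A, B, C, F, G, H, J, M}. Minimal: {G}⁺ = {B, G, M}; {F}⁺ = {F} — none reach the full schema.
{F, H}⁺: H→G adds G; G→BM adds B, M; FM→ABH adds A; AM→BCH adds C; ABG→HJ adds J → {A, B, C, F, G, H, J, M}. Minimal: {H}⁺ = {B, G, H, M}; {F}⁺ = {F} — none reach the full schema.
{F, M}⁺: FM→ABH adds A, B, H; AM→BCH adds C; H→G adds G; ABG→HJ adds J → {A, B, C, F, G, H, J, M}. Minimal: {M}⁺ = {M}; {F}⁺ = {F} — none reach the full schema.

(A, F), (C, F), (F, G), (F, H), (F, M)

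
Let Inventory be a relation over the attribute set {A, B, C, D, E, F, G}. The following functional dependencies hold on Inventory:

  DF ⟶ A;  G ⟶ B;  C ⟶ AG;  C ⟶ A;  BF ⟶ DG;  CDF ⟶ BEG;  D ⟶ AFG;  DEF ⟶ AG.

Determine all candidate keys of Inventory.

{C, D}⁺: C→AG adds A, G; D→AFG adds F; G→B adds B; CDF→BEG adds E → {A, B, C, D, E, F, G}. Minimal: {D}⁺ = {A, B, D, F, G}; {C}⁺ = {A, B, C, G} — none reach the full schema.
{C, F}⁺: C→AG adds A, G; G→B adds B; BF→DG adds D; CDF→BEG adds E → {A, B, C, D, E, F, G}. Minimal: {F}⁺ = {F}; {C}⁺ = {A, B, C, G} — none reach the full schema.
Any other superkey contains one of these as a subset, so there are no further candidate keys.

{C, D}; {C, F}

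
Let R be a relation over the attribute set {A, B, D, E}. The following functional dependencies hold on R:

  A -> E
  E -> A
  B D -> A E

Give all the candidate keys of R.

(B, D)

Attributes B, D never appear on any right-hand side, so every candidate key must contain {B, D}.
{B, D}⁺ = {A, B, D, E}, which is all of the schema, so {B, D} is the only candidate key.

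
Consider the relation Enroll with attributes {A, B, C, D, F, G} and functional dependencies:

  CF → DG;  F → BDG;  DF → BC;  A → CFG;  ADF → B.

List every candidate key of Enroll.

Attribute A never appears on the right-hand side of any dependency, so A must belong to every candidate key.
{A}⁺ = {A, B, C, D, F, G}, which is all of the schema, so {A} is the only candidate key.

{A}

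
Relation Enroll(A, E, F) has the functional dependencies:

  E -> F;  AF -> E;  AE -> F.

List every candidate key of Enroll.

Attribute A never appears on the right-hand side of any dependency, so A must belong to every candidate key.
{A}⁺ = {A}, which is not all of the schema, so we must add further attributes.
{A, E}⁺: E→F adds F → {A, E, F}. Minimal: {E}⁺ = {E, F}; {A}⁺ = {A} — none reach the full schema.
{A, F}⁺: AF→E adds E → {A, E, F}. Minimal: {F}⁺ = {F}; {A}⁺ = {A} — none reach the full schema.
Any other superkey contains one of these as a subset, so there are no further candidate keys.

{A, E}; {A, F}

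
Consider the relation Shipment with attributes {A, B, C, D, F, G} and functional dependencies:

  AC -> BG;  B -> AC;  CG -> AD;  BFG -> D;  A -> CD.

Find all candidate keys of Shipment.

Attribute F never appears on the right-hand side of any dependency, so F must belong to every candidate key.
{F}⁺ = {F}, which is not all of the schema, so we must add further attributes.
{A, F}⁺: A→CD adds C, D; AC→BG adds B, G → {A, B, C, D, F, G}. Minimal: {F}⁺ = {F}; {A}⁺ = {A, B, C, D, G} — none reach the full schema.
{B, F}⁺: B→AC adds A, C; A→CD adds D; AC→BG adds G → {A, B, C, D, F, G}. Minimal: {F}⁺ = {F}; {B}⁺ = {A, B, C, D, G} — none reach the full schema.
{C, F, G}⁺: CG→AD adds A, D; AC→BG adds B → {A, B, C, D, F, G}. Minimal: {F, G}⁺ = {F, G}; {C, G}⁺ = {A, B, C, D, G}; {C, F}⁺ = {C, F} — none reach the full schema.

{A, F}; {B, F}; {C, F, G}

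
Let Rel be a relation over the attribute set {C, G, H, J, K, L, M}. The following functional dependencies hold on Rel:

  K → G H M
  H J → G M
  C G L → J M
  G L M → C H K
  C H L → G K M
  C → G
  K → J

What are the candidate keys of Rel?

(C, L), (K, L), (G, L, M), (H, J, L)

Attribute L never appears on the right-hand side of any dependency, so L must belong to every candidate key.
{L}⁺ = {L}, which is not all of the schema, so we must add further attributes.
{C, L}⁺: C→G adds G; CGL→JM adds J, M; GLM→CHK adds H, K → {C, G, H, J, K, L, M}.
{K, L}⁺: K→GHM adds G, H, M; GLM→CHK adds C; K→J adds J → {C, G, H, J, K, L, M}.
{G, L, M}⁺: GLM→CHK adds C, H, K; K→J adds J → {C, G, H, J, K, L, M}.
{H, J, L}⁺: HJ→GM adds G, M; GLM→CHK adds C, K → {C, G, H, J, K, L, M}.
Any other superkey contains one of these as a subset, so there are no further candidate keys.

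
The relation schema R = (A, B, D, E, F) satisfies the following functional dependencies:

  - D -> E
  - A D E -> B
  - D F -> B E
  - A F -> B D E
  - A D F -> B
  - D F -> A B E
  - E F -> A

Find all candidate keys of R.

Attribute F never appears on the right-hand side of any dependency, so F must belong to every candidate key.
{F}⁺ = {F}, which is not all of the schema, so we must add further attributes.
{A, F}⁺: AF→BDE adds B, D, E → {A, B, D, E, F}. Minimal: {F}⁺ = {F}; {A}⁺ = {A} — none reach the full schema.
{D, F}⁺: D→E adds E; DF→BE adds B; DF→ABE adds A → {A, B, D, E, F}. Minimal: {F}⁺ = {F}; {D}⁺ = {D, E} — none reach the full schema.
{E, F}⁺: EF→A adds A; AF→BDE adds B, D → {A, B, D, E, F}. Minimal: {F}⁺ = {F}; {E}⁺ = {E} — none reach the full schema.

{A, F}, {D, F}, {E, F}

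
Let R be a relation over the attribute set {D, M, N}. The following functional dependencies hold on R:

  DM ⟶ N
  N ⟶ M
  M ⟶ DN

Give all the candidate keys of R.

{M}; {N}

{M}⁺: M→DN adds D, N → {D, M, N}.
{N}⁺: N→M adds M; M→DN adds D → {D, M, N}.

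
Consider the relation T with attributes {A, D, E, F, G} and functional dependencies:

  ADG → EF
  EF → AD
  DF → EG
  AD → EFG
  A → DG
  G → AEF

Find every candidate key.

(A); (G); (D, F); (E, F)

{A}⁺: A→DG adds D, G; G→AEF adds E, F → {A, D, E, F, G}.
{G}⁺: G→AEF adds A, E, F; EF→AD adds D → {A, D, E, F, G}.
{D, F}⁺: DF→EG adds E, G; G→AEF adds A → {A, D, E, F, G}.
{E, F}⁺: EF→AD adds A, D; DF→EG adds G → {A, D, E, F, G}.
Any other superkey contains one of these as a subset, so there are no further candidate keys.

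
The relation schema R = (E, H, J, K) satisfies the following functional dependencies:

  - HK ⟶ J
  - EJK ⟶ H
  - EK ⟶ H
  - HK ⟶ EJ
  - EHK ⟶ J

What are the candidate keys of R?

Attribute K never appears on the right-hand side of any dependency, so K must belong to every candidate key.
{K}⁺ = {K}, which is not all of the schema, so we must add further attributes.
{E, K}⁺: EK→H adds H; HK→EJ adds J → {E, H, J, K}. Minimal: {K}⁺ = {K}; {E}⁺ = {E} — none reach the full schema.
{H, K}⁺: HK→J adds J; HK→EJ adds E → {E, H, J, K}. Minimal: {K}⁺ = {K}; {H}⁺ = {H} — none reach the full schema.

EK, HK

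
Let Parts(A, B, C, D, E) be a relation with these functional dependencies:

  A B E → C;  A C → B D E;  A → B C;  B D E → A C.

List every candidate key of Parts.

{A}⁺: A→BC adds B, C; AC→BDE adds D, E → {A, B, C, D, E}.
{B, D, E}⁺: BDE→AC adds A, C → {A, B, C, D, E}. Minimal: {D, E}⁺ = {D, E}; {B, E}⁺ = {B, E}; {B, D}⁺ = {B, D} — none reach the full schema.
Any other superkey contains one of these as a subset, so there are no further candidate keys.

(A), (B, D, E)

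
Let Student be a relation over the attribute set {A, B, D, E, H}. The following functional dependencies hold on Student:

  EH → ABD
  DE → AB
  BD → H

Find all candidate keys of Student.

Attribute E never appears on the right-hand side of any dependency, so E must belong to every candidate key.
{E}⁺ = {E}, which is not all of the schema, so we must add further attributes.
{D, E}⁺: DE→AB adds A, B; BD→H adds H → {A, B, D, E, H}. Minimal: {E}⁺ = {E}; {D}⁺ = {D} — none reach the full schema.
{E, H}⁺: EH→ABD adds A, B, D → {A, B, D, E, H}. Minimal: {H}⁺ = {H}; {E}⁺ = {E} — none reach the full schema.

DE, EH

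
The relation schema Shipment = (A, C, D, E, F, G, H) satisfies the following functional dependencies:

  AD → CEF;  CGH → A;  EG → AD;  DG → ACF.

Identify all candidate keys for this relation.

{D, G, H}, {E, G, H}

Attributes G, H never appear on any right-hand side, so every candidate key must contain {G, H}.
{G, H}⁺ = {G, H}, which is not all of the schema, so we must add further attributes.
{D, G, H}⁺: DG→ACF adds A, C, F; AD→CEF adds E → {A, C, D, E, F, G, H}.
{E, G, H}⁺: EG→AD adds A, D; DG→ACF adds C, F → {A, C, D, E, F, G, H}.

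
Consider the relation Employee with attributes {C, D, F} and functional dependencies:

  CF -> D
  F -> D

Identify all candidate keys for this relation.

{C, F}

{C, F}⁺: CF→D adds D → {C, D, F}. Minimal: {F}⁺ = {D, F}; {C}⁺ = {C} — none reach the full schema.
No other minimal superkey exists.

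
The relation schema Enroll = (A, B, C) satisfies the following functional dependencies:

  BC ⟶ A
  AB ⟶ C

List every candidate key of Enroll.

{A, B}, {B, C}

Attribute B never appears on the right-hand side of any dependency, so B must belong to every candidate key.
{B}⁺ = {B}, which is not all of the schema, so we must add further attributes.
{A, B}⁺: AB→C adds C → {A, B, C}. Minimal: {B}⁺ = {B}; {A}⁺ = {A} — none reach the full schema.
{B, C}⁺: BC→A adds A → {A, B, C}. Minimal: {C}⁺ = {C}; {B}⁺ = {B} — none reach the full schema.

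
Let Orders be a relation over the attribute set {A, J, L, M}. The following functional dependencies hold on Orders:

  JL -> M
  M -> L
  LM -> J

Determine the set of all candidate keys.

{A, M}⁺: M→L adds L; LM→J adds J → {A, J, L, M}. Minimal: {M}⁺ = {J, L, M}; {A}⁺ = {A} — none reach the full schema.
{A, J, L}⁺: JL→M adds M → {A, J, L, M}. Minimal: {J, L}⁺ = {J, L, M}; {A, L}⁺ = {A, L}; {A, J}⁺ = {A, J} — none reach the full schema.

AM, AJL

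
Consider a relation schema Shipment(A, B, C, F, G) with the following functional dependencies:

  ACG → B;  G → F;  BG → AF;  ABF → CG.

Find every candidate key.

{B, G}; {A, B, F}; {A, C, G}

{B, G}⁺: G→F adds F; BG→AF adds A; ABF→CG adds C → {A, B, C, F, G}.
{A, B, F}⁺: ABF→CG adds C, G → {A, B, C, F, G}.
{A, C, G}⁺: ACG→B adds B; G→F adds F → {A, B, C, F, G}.
Any other superkey contains one of these as a subset, so there are no further candidate keys.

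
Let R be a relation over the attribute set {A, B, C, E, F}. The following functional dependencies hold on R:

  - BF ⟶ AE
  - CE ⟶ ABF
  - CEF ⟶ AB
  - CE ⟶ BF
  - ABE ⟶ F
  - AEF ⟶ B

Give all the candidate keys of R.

(C, E); (B, C, F)

Attribute C never appears on the right-hand side of any dependency, so C must belong to every candidate key.
{C}⁺ = {C}, which is not all of the schema, so we must add further attributes.
{C, E}⁺: CE→ABF adds A, B, F → {A, B, C, E, F}.
{B, C, F}⁺: BF→AE adds A, E → {A, B, C, E, F}.
Any other superkey contains one of these as a subset, so there are no further candidate keys.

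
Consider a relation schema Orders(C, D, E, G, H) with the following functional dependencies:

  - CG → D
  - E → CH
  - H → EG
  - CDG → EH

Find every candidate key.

{E}⁺: E→CH adds C, H; H→EG adds G; CG→D adds D → {C, D, E, G, H}.
{H}⁺: H→EG adds E, G; E→CH adds C; CG→D adds D → {C, D, E, G, H}.
{C, G}⁺: CG→D adds D; CDG→EH adds E, H → {C, D, E, G, H}. Minimal: {G}⁺ = {G}; {C}⁺ = {C} — none reach the full schema.
Any other superkey contains one of these as a subset, so there are no further candidate keys.

(E), (H), (C, G)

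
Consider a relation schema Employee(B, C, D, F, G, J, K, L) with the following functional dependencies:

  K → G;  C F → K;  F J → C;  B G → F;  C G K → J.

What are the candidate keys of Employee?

BCDFL, BCDGL, BCDKL, BDFJL, BDGJL, BDJKL

Attributes B, D, L never appear on any right-hand side, so every candidate key must contain {B, D, L}.
{B, D, L}⁺ = {B, D, L}, which is not all of the schema, so we must add further attributes.
{B, C, D, F, L}⁺: CF→K adds K; K→G adds G; CGK→J adds J → {B, C, D, F, G, J, K, L}. Minimal: {C, D, F, L}⁺ = {C, D, F, G, J, K, L}; {B, D, F, L}⁺ = {B, D, F, L}; {B, C, F, L}⁺ = {B, C, F, G, J, K, L}; … — none reach the full schema.
{B, C, D, G, L}⁺: BG→F adds F; CF→K adds K; CGK→J adds J → {B, C, D, F, G, J, K, L}. Minimal: {C, D, G, L}⁺ = {C, D, G, L}; {B, D, G, L}⁺ = {B, D, F, G, L}; {B, C, G, L}⁺ = {B, C, F, G, J, K, L}; … — none reach the full schema.
{B, C, D, K, L}⁺: K→G adds G; BG→F adds F; CGK→J adds J → {B, C, D, F, G, J, K, L}. Minimal: {C, D, K, L}⁺ = {C, D, G, J, K, L}; {B, D, K, L}⁺ = {B, D, F, G, K, L}; {B, C, K, L}⁺ = {B, C, F, G, J, K, L}; … — none reach the full schema.
{B, D, F, J, L}⁺: FJ→C adds C; CF→K adds K; K→G adds G → {B, C, D, F, G, J, K, L}. Minimal: {D, F, J, L}⁺ = {C, D, F, G, J, K, L}; {B, F, J, L}⁺ = {B, C, F, G, J, K, L}; {B, D, J, L}⁺ = {B, D, J, L}; … — none reach the full schema.
{B, D, G, J, L}⁺: BG→F adds F; FJ→C adds C; CF→K adds K → {B, C, D, F, G, J, K, L}. Minimal: {D, G, J, L}⁺ = {D, G, J, L}; {B, G, J, L}⁺ = {B, C, F, G, J, K, L}; {B, D, J, L}⁺ = {B, D, J, L}; … — none reach the full schema.
{B, D, J, K, L}⁺: K→G adds G; BG→F adds F; FJ→C adds C → {B, C, D, F, G, J, K, L}. Minimal: {D, J, K, L}⁺ = {D, G, J, K, L}; {B, J, K, L}⁺ = {B, C, F, G, J, K, L}; {B, D, K, L}⁺ = {B, D, F, G, K, L}; … — none reach the full schema.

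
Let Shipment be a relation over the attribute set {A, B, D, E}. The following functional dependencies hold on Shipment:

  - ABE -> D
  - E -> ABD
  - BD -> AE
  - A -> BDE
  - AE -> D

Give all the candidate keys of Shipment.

{A}⁺: A→BDE adds B, D, E → {A, B, D, E}.
{E}⁺: E→ABD adds A, B, D → {A, B, D, E}.
{B, D}⁺: BD→AE adds A, E → {A, B, D, E}. Minimal: {D}⁺ = {D}; {B}⁺ = {B} — none reach the full schema.
Any other superkey contains one of these as a subset, so there are no further candidate keys.

{A}, {E}, {B, D}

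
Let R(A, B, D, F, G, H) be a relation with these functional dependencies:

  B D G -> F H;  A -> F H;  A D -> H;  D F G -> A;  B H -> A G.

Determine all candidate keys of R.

{A, B, D}⁺: A→FH adds F, H; BH→AG adds G → {A, B, D, F, G, H}.
{B, D, G}⁺: BDG→FH adds F, H; DFG→A adds A → {A, B, D, F, G, H}.
{B, D, H}⁺: BH→AG adds A, G; BDG→FH adds F → {A, B, D, F, G, H}.
Any other superkey contains one of these as a subset, so there are no further candidate keys.

{A, B, D}, {B, D, G}, {B, D, H}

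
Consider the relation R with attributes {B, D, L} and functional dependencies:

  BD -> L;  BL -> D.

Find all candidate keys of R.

Attribute B never appears on the right-hand side of any dependency, so B must belong to every candidate key.
{B}⁺ = {B}, which is not all of the schema, so we must add further attributes.
{B, D}⁺: BD→L adds L → {B, D, L}. Minimal: {D}⁺ = {D}; {B}⁺ = {B} — none reach the full schema.
{B, L}⁺: BL→D adds D → {B, D, L}. Minimal: {L}⁺ = {L}; {B}⁺ = {B} — none reach the full schema.

{B, D}; {B, L}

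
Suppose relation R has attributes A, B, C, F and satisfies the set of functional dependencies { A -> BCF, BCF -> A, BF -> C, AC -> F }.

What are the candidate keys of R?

{A}⁺: A→BCF adds B, C, F → {A, B, C, F}.
{B, F}⁺: BF→C adds C; BCF→A adds A → {A, B, C, F}. Minimal: {F}⁺ = {F}; {B}⁺ = {B} — none reach the full schema.
Any other superkey contains one of these as a subset, so there are no further candidate keys.

{A}; {B, F}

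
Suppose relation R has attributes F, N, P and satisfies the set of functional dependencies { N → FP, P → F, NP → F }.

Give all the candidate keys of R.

N

Attribute N never appears on the right-hand side of any dependency, so N must belong to every candidate key.
{N}⁺ = {F, N, P}, which is all of the schema, so {N} is the only candidate key.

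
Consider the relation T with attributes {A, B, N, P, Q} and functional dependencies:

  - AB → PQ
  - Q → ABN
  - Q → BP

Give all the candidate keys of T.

{Q}⁺: Q→ABN adds A, B, N; Q→BP adds P → {A, B, N, P, Q}.
{A, B}⁺: AB→PQ adds P, Q; Q→ABN adds N → {A, B, N, P, Q}.
Any other superkey contains one of these as a subset, so there are no further candidate keys.

{Q}, {A, B}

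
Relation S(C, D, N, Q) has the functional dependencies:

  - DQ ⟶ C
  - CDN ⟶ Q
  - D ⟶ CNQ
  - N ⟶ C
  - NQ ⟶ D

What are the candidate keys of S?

{D}⁺: D→CNQ adds C, N, Q → {C, D, N, Q}.
{N, Q}⁺: N→C adds C; NQ→D adds D → {C, D, N, Q}.

{D}, {N, Q}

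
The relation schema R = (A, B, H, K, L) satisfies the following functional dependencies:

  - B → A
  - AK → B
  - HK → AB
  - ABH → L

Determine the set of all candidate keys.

{H, K}

Attributes H, K never appear on any right-hand side, so every candidate key must contain {H, K}.
{H, K}⁺ = {A, B, H, K, L}, which is all of the schema, so {H, K} is the only candidate key.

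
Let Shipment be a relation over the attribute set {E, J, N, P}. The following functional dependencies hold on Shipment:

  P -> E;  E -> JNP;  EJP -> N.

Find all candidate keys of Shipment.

{E}, {P}

{E}⁺: E→JNP adds J, N, P → {E, J, N, P}.
{P}⁺: P→E adds E; E→JNP adds J, N → {E, J, N, P}.
Any other superkey contains one of these as a subset, so there are no further candidate keys.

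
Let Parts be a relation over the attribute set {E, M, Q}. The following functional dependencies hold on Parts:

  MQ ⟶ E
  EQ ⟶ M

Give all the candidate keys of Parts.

Attribute Q never appears on the right-hand side of any dependency, so Q must belong to every candidate key.
{Q}⁺ = {Q}, which is not all of the schema, so we must add further attributes.
{E, Q}⁺: EQ→M adds M → {E, M, Q}.
{M, Q}⁺: MQ→E adds E → {E, M, Q}.

{E, Q}, {M, Q}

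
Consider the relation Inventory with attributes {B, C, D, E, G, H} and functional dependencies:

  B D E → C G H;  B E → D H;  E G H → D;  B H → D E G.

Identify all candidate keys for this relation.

{B, E}, {B, H}

Attribute B never appears on the right-hand side of any dependency, so B must belong to every candidate key.
{B}⁺ = {B}, which is not all of the schema, so we must add further attributes.
{B, E}⁺: BE→DH adds D, H; BH→DEG adds G; BDE→CGH adds C → {B, C, D, E, G, H}. Minimal: {E}⁺ = {E}; {B}⁺ = {B} — none reach the full schema.
{B, H}⁺: BH→DEG adds D, E, G; BDE→CGH adds C → {B, C, D, E, G, H}. Minimal: {H}⁺ = {H}; {B}⁺ = {B} — none reach the full schema.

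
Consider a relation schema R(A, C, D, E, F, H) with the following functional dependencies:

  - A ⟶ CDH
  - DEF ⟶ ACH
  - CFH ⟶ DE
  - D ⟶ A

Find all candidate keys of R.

Attribute F never appears on the right-hand side of any dependency, so F must belong to every candidate key.
{F}⁺ = {F}, which is not all of the schema, so we must add further attributes.
{A, F}⁺: A→CDH adds C, D, H; CFH→DE adds E → {A, C, D, E, F, H}.
{D, F}⁺: D→A adds A; A→CDH adds C, H; CFH→DE adds E → {A, C, D, E, F, H}.
{C, F, H}⁺: CFH→DE adds D, E; D→A adds A → {A, C, D, E, F, H}.
Any other superkey contains one of these as a subset, so there are no further candidate keys.

AF; DF; CFH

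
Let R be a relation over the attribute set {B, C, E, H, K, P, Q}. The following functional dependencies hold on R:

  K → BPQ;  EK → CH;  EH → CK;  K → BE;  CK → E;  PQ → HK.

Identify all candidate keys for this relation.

{K}, {E, H}, {P, Q}

{K}⁺: K→BPQ adds B, P, Q; K→BE adds E; PQ→HK adds H; EK→CH adds C → {B, C, E, H, K, P, Q}.
{E, H}⁺: EH→CK adds C, K; K→BE adds B; K→BPQ adds P, Q → {B, C, E, H, K, P, Q}. Minimal: {H}⁺ = {H}; {E}⁺ = {E} — none reach the full schema.
{P, Q}⁺: PQ→HK adds H, K; K→BPQ adds B; K→BE adds E; EK→CH adds C → {B, C, E, H, K, P, Q}. Minimal: {Q}⁺ = {Q}; {P}⁺ = {P} — none reach the full schema.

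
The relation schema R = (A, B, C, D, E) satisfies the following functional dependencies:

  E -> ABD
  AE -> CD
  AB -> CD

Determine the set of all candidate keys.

Attribute E never appears on the right-hand side of any dependency, so E must belong to every candidate key.
{E}⁺ = {A, B, C, D, E}, which is all of the schema, so {E} is the only candidate key.

(E)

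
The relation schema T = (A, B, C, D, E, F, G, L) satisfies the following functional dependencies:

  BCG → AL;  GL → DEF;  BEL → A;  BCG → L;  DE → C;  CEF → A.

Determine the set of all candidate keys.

(B, C, G), (B, G, L), (B, D, E, G)

Attributes B, G never appear on any right-hand side, so every candidate key must contain {B, G}.
{B, G}⁺ = {B, G}, which is not all of the schema, so we must add further attributes.
{B, C, G}⁺: BCG→AL adds A, L; GL→DEF adds D, E, F → {A, B, C, D, E, F, G, L}. Minimal: {C, G}⁺ = {C, G}; {B, G}⁺ = {B, G}; {B, C}⁺ = {B, C} — none reach the full schema.
{B, G, L}⁺: GL→DEF adds D, E, F; BEL→A adds A; DE→C adds C → {A, B, C, D, E, F, G, L}. Minimal: {G, L}⁺ = {A, C, D, E, F, G, L}; {B, L}⁺ = {B, L}; {B, G}⁺ = {B, G} — none reach the full schema.
{B, D, E, G}⁺: DE→C adds C; BCG→AL adds A, L; GL→DEF adds F → {A, B, C, D, E, F, G, L}. Minimal: {D, E, G}⁺ = {C, D, E, G}; {B, E, G}⁺ = {B, E, G}; {B, D, G}⁺ = {B, D, G}; … — none reach the full schema.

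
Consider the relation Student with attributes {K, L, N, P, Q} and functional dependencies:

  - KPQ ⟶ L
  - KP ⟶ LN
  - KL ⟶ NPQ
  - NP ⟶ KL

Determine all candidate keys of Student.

{K, L}⁺: KL→NPQ adds N, P, Q → {K, L, N, P, Q}. Minimal: {L}⁺ = {L}; {K}⁺ = {K} — none reach the full schema.
{K, P}⁺: KP→LN adds L, N; KL→NPQ adds Q → {K, L, N, P, Q}. Minimal: {P}⁺ = {P}; {K}⁺ = {K} — none reach the full schema.
{N, P}⁺: NP→KL adds K, L; KL→NPQ adds Q → {K, L, N, P, Q}. Minimal: {P}⁺ = {P}; {N}⁺ = {N} — none reach the full schema.

{K, L}, {K, P}, {N, P}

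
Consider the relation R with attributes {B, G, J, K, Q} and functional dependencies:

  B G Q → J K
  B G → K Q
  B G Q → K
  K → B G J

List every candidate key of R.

{K}⁺: K→BGJ adds B, G, J; BG→KQ adds Q → {B, G, J, K, Q}.
{B, G}⁺: BG→KQ adds K, Q; K→BGJ adds J → {B, G, J, K, Q}. Minimal: {G}⁺ = {G}; {B}⁺ = {B} — none reach the full schema.
Any other superkey contains one of these as a subset, so there are no further candidate keys.

{K}, {B, G}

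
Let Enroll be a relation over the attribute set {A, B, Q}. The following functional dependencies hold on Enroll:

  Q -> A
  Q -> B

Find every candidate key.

Attribute Q never appears on the right-hand side of any dependency, so Q must belong to every candidate key.
{Q}⁺ = {A, B, Q}, which is all of the schema, so {Q} is the only candidate key.

{Q}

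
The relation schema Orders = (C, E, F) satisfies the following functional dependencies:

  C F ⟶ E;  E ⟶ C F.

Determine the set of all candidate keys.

{E}; {C, F}

{E}⁺: E→CF adds C, F → {C, E, F}.
{C, F}⁺: CF→E adds E → {C, E, F}. Minimal: {F}⁺ = {F}; {C}⁺ = {C} — none reach the full schema.
Any other superkey contains one of these as a subset, so there are no further candidate keys.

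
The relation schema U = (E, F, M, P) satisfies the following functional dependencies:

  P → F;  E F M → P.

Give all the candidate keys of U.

Attributes E, M never appear on any right-hand side, so every candidate key must contain {E, M}.
{E, M}⁺ = {E, M}, which is not all of the schema, so we must add further attributes.
{E, F, M}⁺: EFM→P adds P → {E, F, M, P}.
{E, M, P}⁺: P→F adds F → {E, F, M, P}.
Any other superkey contains one of these as a subset, so there are no further candidate keys.

EFM, EMP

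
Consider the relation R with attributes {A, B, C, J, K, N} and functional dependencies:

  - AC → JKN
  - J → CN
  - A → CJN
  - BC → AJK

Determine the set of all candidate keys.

{A, B}⁺: A→CJN adds C, J, N; BC→AJK adds K → {A, B, C, J, K, N}.
{B, C}⁺: BC→AJK adds A, J, K; AC→JKN adds N → {A, B, C, J, K, N}.
{B, J}⁺: J→CN adds C, N; BC→AJK adds A, K → {A, B, C, J, K, N}.

AB, BC, BJ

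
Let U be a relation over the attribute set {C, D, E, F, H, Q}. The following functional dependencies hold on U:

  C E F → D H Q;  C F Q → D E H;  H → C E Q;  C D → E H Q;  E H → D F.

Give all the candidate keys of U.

{H}⁺: H→CEQ adds C, E, Q; EH→DF adds D, F → {C, D, E, F, H, Q}.
{C, D}⁺: CD→EHQ adds E, H, Q; EH→DF adds F → {C, D, E, F, H, Q}.
{C, E, F}⁺: CEF→DHQ adds D, H, Q → {C, D, E, F, H, Q}.
{C, F, Q}⁺: CFQ→DEH adds D, E, H → {C, D, E, F, H, Q}.
Any other superkey contains one of these as a subset, so there are no further candidate keys.

H; CD; CEF; CFQ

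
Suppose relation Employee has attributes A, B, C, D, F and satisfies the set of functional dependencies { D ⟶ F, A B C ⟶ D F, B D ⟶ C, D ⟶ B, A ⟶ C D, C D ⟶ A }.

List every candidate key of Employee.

{A}⁺: A→CD adds C, D; D→F adds F; D→B adds B → {A, B, C, D, F}.
{D}⁺: D→F adds F; D→B adds B; BD→C adds C; CD→A adds A → {A, B, C, D, F}.
Any other superkey contains one of these as a subset, so there are no further candidate keys.

{A}, {D}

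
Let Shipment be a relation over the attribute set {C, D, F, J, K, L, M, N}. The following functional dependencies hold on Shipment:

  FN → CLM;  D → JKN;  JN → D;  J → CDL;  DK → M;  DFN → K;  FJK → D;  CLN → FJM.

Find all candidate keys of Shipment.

(D); (J); (F, N); (C, L, N)

{D}⁺: D→JKN adds J, K, N; J→CDL adds C, L; DK→M adds M; CLN→FJM adds F → {C, D, F, J, K, L, M, N}.
{J}⁺: J→CDL adds C, D, L; D→JKN adds K, N; DK→M adds M; CLN→FJM adds F → {C, D, F, J, K, L, M, N}.
{F, N}⁺: FN→CLM adds C, L, M; CLN→FJM adds J; JN→D adds D; DFN→K adds K → {C, D, F, J, K, L, M, N}. Minimal: {N}⁺ = {N}; {F}⁺ = {F} — none reach the full schema.
{C, L, N}⁺: CLN→FJM adds F, J, M; JN→D adds D; DFN→K adds K → {C, D, F, J, K, L, M, N}. Minimal: {L, N}⁺ = {L, N}; {C, N}⁺ = {C, N}; {C, L}⁺ = {C, L} — none reach the full schema.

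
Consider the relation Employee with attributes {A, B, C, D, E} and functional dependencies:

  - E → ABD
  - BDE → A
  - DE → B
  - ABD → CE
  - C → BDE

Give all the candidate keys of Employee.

{C}⁺: C→BDE adds B, D, E; E→ABD adds A → {A, B, C, D, E}.
{E}⁺: E→ABD adds A, B, D; ABD→CE adds C → {A, B, C, D, E}.
{A, B, D}⁺: ABD→CE adds C, E → {A, B, C, D, E}. Minimal: {B, D}⁺ = {B, D}; {A, D}⁺ = {A, D}; {A, B}⁺ = {A, B} — none reach the full schema.

C; E; ABD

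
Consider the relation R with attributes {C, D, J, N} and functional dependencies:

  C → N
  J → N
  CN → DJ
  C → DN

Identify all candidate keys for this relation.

Attribute C never appears on the right-hand side of any dependency, so C must belong to every candidate key.
{C}⁺ = {C, D, J, N}, which is all of the schema, so {C} is the only candidate key.

{C}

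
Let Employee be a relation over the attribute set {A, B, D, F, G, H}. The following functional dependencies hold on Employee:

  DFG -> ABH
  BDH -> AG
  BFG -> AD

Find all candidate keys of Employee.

Attribute F never appears on the right-hand side of any dependency, so F must belong to every candidate key.
{F}⁺ = {F}, which is not all of the schema, so we must add further attributes.
{B, F, G}⁺: BFG→AD adds A, D; DFG→ABH adds H → {A, B, D, F, G, H}.
{D, F, G}⁺: DFG→ABH adds A, B, H → {A, B, D, F, G, H}.
{B, D, F, H}⁺: BDH→AG adds A, G → {A, B, D, F, G, H}.
Any other superkey contains one of these as a subset, so there are no further candidate keys.

(B, F, G), (D, F, G), (B, D, F, H)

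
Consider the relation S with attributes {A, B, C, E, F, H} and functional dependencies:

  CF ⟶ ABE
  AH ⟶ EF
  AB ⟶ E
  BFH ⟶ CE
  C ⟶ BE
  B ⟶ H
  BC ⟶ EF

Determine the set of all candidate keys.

{C}⁺: C→BE adds B, E; B→H adds H; BC→EF adds F; CF→ABE adds A → {A, B, C, E, F, H}.
{A, B}⁺: AB→E adds E; B→H adds H; AH→EF adds F; BFH→CE adds C → {A, B, C, E, F, H}. Minimal: {B}⁺ = {B, H}; {A}⁺ = {A} — none reach the full schema.
{B, F}⁺: B→H adds H; BFH→CE adds C, E; CF→ABE adds A → {A, B, C, E, F, H}. Minimal: {F}⁺ = {F}; {B}⁺ = {B, H} — none reach the full schema.
Any other superkey contains one of these as a subset, so there are no further candidate keys.

C, AB, BF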